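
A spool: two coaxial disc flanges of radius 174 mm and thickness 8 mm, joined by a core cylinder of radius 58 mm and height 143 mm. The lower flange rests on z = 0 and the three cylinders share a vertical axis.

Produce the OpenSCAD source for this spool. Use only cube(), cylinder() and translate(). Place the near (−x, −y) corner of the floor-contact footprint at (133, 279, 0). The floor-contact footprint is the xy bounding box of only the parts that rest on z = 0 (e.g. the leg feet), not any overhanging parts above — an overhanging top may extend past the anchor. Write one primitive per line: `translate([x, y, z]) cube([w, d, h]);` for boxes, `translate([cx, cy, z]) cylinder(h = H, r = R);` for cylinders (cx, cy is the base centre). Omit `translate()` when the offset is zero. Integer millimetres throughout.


translate([307, 453, 0]) cylinder(h = 8, r = 174);
translate([307, 453, 8]) cylinder(h = 143, r = 58);
translate([307, 453, 151]) cylinder(h = 8, r = 174);


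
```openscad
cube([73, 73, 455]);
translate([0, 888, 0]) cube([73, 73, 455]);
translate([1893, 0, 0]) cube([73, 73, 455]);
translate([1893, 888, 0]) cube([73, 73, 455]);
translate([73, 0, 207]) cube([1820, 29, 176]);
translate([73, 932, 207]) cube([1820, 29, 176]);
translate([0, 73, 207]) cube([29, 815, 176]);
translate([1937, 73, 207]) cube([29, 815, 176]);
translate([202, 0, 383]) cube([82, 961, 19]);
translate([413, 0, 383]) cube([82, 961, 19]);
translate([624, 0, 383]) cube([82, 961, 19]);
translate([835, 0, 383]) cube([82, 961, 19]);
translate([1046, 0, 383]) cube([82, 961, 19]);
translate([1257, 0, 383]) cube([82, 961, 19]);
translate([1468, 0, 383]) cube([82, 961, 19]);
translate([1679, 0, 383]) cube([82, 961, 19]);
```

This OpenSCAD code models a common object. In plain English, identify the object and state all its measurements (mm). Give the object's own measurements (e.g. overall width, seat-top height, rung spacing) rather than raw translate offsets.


A bed frame 1966 mm long (x) by 961 mm wide (y). Four 73×73 mm corner posts, 455 mm tall, at the corners of the footprint. Four rails of 29 mm thickness and 176 mm height run between adjacent posts with their undersides at z = 207 mm, their outer faces flush with the outside of the frame (the two x-running rails run between the posts' inner faces; the two y-running rails run between the posts' inner faces). 8 slats, each 82 mm wide (x) and 19 mm thick, lie across the top of the two x-running rails, running the full 961 mm width of the frame in y; along x they sit between the end posts with a 129 mm gap after the −x posts and between neighbouring slats, leaving 132 mm before the +x posts.


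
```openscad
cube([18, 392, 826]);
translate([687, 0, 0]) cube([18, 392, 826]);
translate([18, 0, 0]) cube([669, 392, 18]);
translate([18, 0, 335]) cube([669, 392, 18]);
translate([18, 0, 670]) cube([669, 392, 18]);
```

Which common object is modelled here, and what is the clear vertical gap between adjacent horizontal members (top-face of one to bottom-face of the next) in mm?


A bookshelf. The clear shelf gap is 317 mm.

Two tall side panels with 3 horizontal boards between them — a bookshelf. The first two shelf undersides are at z = 0 and z = 335; with shelf thickness 18, the clear gap is 335 − 0 − 18 = 317 mm.


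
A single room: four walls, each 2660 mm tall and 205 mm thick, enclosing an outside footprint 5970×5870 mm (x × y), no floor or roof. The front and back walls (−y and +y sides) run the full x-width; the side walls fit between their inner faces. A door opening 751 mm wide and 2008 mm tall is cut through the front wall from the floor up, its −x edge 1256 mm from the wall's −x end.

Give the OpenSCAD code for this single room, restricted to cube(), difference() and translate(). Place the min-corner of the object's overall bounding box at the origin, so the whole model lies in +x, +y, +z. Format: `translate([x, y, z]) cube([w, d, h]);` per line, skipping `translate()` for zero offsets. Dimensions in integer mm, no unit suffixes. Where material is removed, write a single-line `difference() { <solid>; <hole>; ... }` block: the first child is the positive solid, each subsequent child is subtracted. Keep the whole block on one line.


difference() { cube([5970, 205, 2660]); translate([1256, 0, 0]) cube([751, 205, 2008]); }
translate([0, 5665, 0]) cube([5970, 205, 2660]);
translate([0, 205, 0]) cube([205, 5460, 2660]);
translate([5765, 205, 0]) cube([205, 5460, 2660]);


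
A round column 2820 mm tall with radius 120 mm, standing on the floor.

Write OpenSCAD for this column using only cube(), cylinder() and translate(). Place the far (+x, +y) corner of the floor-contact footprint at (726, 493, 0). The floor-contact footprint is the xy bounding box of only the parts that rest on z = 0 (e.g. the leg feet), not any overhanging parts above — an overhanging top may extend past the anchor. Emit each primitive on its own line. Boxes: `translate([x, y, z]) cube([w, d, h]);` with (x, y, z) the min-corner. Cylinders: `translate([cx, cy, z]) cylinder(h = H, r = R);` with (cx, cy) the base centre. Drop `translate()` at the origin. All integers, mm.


translate([606, 373, 0]) cylinder(h = 2820, r = 120);


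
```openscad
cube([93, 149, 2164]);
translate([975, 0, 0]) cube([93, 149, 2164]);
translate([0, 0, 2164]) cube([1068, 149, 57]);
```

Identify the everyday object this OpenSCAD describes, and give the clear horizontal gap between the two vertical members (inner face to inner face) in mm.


A door frame. The clear opening width is 882 mm.

Two 2164 mm tall posts with a header on top — a door frame. The left jamb is 93 mm wide at x = 0; the right jamb starts at x = 975. The clear opening is 975 − 93 = 882 mm.


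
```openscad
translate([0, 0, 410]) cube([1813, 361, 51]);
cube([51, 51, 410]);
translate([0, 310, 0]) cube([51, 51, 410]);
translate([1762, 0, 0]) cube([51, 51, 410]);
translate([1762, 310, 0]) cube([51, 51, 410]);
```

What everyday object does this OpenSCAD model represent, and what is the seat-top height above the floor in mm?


A bench. The seat-top height is 461 mm.

A long slab on four corner posts — a bench. The slab sits at z = 410 with thickness 51, so the top is 410 + 51 = 461 mm.


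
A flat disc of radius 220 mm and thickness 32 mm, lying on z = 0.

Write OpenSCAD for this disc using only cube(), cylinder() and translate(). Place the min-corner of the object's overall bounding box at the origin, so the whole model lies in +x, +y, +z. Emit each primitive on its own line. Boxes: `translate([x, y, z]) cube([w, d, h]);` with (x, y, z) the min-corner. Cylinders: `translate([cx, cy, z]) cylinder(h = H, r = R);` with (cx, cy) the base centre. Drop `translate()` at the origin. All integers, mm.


translate([220, 220, 0]) cylinder(h = 32, r = 220);


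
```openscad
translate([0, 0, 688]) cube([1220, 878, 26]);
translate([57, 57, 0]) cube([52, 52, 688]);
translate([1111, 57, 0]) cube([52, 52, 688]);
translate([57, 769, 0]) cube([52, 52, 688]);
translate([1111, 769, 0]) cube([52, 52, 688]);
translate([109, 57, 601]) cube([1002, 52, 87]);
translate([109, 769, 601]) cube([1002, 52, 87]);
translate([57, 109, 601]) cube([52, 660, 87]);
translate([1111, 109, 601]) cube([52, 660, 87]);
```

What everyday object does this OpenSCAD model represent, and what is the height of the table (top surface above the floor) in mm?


A table. The table height is 714 mm.

A 1220×878×26 slab sits at z = 688 on four 52 mm square posts — a table. The top surface is at 688 + 26 = 714 mm.


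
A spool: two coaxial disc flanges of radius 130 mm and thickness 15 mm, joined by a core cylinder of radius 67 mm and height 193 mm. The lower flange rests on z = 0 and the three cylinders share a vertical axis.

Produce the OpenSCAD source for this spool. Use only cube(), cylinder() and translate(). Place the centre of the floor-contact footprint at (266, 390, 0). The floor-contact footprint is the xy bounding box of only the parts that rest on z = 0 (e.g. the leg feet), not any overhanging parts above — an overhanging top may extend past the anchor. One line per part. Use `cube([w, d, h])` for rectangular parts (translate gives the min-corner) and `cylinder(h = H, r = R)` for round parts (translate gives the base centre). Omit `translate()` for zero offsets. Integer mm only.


translate([266, 390, 0]) cylinder(h = 15, r = 130);
translate([266, 390, 15]) cylinder(h = 193, r = 67);
translate([266, 390, 208]) cylinder(h = 15, r = 130);


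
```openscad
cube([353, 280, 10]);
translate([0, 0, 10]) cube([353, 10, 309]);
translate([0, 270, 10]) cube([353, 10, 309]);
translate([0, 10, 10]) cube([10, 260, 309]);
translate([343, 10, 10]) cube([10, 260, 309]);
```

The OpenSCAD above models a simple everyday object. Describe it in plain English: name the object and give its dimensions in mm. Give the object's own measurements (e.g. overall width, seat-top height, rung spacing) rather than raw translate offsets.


An open-topped rectangular box: outside dimensions 353×280×319 mm, with a uniform wall and base thickness of 10 mm. The base is a full 353×280 slab on the floor; four walls sit on top of the base. The front and back walls (the −y and +y sides) span the full width; the two side walls fit between them.


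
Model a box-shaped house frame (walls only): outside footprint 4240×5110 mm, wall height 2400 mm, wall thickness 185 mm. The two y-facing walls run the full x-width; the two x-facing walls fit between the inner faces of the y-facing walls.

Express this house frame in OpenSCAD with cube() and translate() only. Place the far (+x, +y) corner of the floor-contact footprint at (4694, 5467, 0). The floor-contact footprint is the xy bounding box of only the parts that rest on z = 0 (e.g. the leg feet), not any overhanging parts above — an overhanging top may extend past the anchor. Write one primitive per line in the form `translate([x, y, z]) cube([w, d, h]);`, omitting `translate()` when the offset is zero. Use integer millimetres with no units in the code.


translate([454, 357, 0]) cube([4240, 185, 2400]);
translate([454, 5282, 0]) cube([4240, 185, 2400]);
translate([454, 542, 0]) cube([185, 4740, 2400]);
translate([4509, 542, 0]) cube([185, 4740, 2400]);


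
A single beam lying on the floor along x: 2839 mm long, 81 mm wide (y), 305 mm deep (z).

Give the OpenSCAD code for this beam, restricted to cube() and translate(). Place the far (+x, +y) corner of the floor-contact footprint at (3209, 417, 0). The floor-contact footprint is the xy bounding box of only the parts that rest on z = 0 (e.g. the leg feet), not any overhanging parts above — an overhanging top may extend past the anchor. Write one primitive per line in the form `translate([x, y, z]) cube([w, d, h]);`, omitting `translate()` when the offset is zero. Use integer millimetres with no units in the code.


translate([370, 336, 0]) cube([2839, 81, 305]);


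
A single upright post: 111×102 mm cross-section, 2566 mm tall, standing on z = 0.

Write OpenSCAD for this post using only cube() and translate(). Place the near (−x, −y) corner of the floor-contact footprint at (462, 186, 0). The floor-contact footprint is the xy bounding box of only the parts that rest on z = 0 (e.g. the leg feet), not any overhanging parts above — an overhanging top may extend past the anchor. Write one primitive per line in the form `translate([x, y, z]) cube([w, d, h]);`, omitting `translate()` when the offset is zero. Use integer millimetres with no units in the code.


translate([462, 186, 0]) cube([111, 102, 2566]);


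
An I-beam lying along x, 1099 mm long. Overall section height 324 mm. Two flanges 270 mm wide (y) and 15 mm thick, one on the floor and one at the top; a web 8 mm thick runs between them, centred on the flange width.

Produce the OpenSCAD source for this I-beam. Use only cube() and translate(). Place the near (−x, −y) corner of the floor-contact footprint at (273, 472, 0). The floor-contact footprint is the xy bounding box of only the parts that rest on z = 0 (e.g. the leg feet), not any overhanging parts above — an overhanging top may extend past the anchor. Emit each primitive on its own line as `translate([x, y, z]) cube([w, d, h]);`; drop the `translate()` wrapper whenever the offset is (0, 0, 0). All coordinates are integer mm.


translate([273, 472, 0]) cube([1099, 270, 15]);
translate([273, 603, 15]) cube([1099, 8, 294]);
translate([273, 472, 309]) cube([1099, 270, 15]);


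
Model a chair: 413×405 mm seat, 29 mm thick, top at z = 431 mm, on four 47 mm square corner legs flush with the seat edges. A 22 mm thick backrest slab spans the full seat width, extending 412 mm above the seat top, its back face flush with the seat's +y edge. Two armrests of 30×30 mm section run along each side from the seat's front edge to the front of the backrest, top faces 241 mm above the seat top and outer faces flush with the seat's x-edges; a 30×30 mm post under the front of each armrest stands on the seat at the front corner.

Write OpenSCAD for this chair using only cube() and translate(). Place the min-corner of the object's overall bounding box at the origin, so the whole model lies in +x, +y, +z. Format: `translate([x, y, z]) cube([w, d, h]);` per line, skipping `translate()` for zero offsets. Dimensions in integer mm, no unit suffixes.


translate([0, 0, 402]) cube([413, 405, 29]);
cube([47, 47, 402]);
translate([366, 0, 0]) cube([47, 47, 402]);
translate([0, 358, 0]) cube([47, 47, 402]);
translate([366, 358, 0]) cube([47, 47, 402]);
translate([0, 383, 431]) cube([413, 22, 412]);
translate([0, 0, 642]) cube([30, 383, 30]);
translate([383, 0, 642]) cube([30, 383, 30]);
translate([0, 0, 431]) cube([30, 30, 211]);
translate([383, 0, 431]) cube([30, 30, 211]);


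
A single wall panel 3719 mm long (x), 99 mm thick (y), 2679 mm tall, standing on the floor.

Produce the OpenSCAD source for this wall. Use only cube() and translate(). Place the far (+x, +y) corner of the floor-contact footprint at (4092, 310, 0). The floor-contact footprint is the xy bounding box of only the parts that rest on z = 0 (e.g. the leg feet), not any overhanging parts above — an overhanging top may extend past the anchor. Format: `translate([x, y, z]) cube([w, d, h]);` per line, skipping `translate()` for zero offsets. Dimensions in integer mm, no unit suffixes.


translate([373, 211, 0]) cube([3719, 99, 2679]);


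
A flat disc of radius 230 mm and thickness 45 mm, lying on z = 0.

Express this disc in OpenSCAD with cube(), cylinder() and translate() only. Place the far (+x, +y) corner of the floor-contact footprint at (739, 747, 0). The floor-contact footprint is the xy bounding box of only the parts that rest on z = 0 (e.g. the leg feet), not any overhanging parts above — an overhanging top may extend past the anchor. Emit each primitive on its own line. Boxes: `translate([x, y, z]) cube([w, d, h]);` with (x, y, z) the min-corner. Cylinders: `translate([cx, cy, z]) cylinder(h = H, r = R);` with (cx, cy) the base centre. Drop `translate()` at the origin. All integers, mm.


translate([509, 517, 0]) cylinder(h = 45, r = 230);


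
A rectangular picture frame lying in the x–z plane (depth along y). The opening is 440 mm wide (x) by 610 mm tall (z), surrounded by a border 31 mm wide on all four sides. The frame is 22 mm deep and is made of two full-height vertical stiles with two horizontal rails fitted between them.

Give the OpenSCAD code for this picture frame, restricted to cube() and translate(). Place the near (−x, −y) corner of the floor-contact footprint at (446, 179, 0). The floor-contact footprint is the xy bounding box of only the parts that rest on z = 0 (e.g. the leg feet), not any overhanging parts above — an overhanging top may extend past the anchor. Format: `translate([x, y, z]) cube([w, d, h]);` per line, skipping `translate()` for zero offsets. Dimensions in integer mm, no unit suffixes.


translate([446, 179, 0]) cube([31, 22, 672]);
translate([917, 179, 0]) cube([31, 22, 672]);
translate([477, 179, 0]) cube([440, 22, 31]);
translate([477, 179, 641]) cube([440, 22, 31]);


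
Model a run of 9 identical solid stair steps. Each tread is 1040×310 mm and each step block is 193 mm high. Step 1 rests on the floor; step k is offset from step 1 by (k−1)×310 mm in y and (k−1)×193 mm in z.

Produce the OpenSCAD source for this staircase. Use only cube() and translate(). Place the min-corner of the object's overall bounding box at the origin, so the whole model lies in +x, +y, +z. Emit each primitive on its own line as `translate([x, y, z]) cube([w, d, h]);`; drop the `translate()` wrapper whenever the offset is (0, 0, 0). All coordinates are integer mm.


cube([1040, 310, 193]);
translate([0, 310, 193]) cube([1040, 310, 193]);
translate([0, 620, 386]) cube([1040, 310, 193]);
translate([0, 930, 579]) cube([1040, 310, 193]);
translate([0, 1240, 772]) cube([1040, 310, 193]);
translate([0, 1550, 965]) cube([1040, 310, 193]);
translate([0, 1860, 1158]) cube([1040, 310, 193]);
translate([0, 2170, 1351]) cube([1040, 310, 193]);
translate([0, 2480, 1544]) cube([1040, 310, 193]);


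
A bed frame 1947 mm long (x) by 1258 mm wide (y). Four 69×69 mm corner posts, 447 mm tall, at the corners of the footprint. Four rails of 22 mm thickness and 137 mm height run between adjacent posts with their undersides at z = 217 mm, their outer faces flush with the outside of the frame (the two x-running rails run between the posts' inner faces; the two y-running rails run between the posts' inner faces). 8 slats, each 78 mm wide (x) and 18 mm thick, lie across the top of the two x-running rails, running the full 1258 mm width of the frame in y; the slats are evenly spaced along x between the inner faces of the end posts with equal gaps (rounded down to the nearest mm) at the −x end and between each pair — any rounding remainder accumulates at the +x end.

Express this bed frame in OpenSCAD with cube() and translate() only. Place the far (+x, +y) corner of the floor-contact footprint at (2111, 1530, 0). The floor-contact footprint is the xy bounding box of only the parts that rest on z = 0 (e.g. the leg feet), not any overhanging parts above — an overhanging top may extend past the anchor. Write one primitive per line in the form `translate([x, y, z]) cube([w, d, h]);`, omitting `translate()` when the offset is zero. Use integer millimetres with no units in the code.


translate([164, 272, 0]) cube([69, 69, 447]);
translate([164, 1461, 0]) cube([69, 69, 447]);
translate([2042, 272, 0]) cube([69, 69, 447]);
translate([2042, 1461, 0]) cube([69, 69, 447]);
translate([233, 272, 217]) cube([1809, 22, 137]);
translate([233, 1508, 217]) cube([1809, 22, 137]);
translate([164, 341, 217]) cube([22, 1120, 137]);
translate([2089, 341, 217]) cube([22, 1120, 137]);
translate([364, 272, 354]) cube([78, 1258, 18]);
translate([573, 272, 354]) cube([78, 1258, 18]);
translate([782, 272, 354]) cube([78, 1258, 18]);
translate([991, 272, 354]) cube([78, 1258, 18]);
translate([1200, 272, 354]) cube([78, 1258, 18]);
translate([1409, 272, 354]) cube([78, 1258, 18]);
translate([1618, 272, 354]) cube([78, 1258, 18]);
translate([1827, 272, 354]) cube([78, 1258, 18]);


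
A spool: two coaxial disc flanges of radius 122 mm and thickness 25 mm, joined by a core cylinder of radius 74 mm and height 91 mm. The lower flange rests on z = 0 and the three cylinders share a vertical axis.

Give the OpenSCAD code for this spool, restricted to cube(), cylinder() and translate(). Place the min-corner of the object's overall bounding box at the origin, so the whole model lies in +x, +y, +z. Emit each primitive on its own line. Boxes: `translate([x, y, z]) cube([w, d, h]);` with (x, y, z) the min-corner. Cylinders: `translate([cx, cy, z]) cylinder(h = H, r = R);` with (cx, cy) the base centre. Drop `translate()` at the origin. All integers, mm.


translate([122, 122, 0]) cylinder(h = 25, r = 122);
translate([122, 122, 25]) cylinder(h = 91, r = 74);
translate([122, 122, 116]) cylinder(h = 25, r = 122);


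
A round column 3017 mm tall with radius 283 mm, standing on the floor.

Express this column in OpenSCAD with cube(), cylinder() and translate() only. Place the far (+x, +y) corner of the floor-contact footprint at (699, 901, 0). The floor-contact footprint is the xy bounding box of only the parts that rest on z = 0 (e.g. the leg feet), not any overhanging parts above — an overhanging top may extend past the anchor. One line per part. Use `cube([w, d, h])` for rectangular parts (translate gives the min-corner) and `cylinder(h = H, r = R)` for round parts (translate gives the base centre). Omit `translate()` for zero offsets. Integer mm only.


translate([416, 618, 0]) cylinder(h = 3017, r = 283);


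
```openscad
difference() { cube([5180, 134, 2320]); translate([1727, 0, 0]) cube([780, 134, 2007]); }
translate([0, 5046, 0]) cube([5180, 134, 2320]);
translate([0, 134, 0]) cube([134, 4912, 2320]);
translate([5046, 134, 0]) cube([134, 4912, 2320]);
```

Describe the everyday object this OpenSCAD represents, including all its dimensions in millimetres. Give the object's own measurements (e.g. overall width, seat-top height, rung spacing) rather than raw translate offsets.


A single room: four walls, each 2320 mm tall and 134 mm thick, enclosing an outside footprint 5180×5180 mm (x × y), no floor or roof. The front and back walls (−y and +y sides) run the full x-width; the side walls fit between their inner faces. A door opening 780 mm wide and 2007 mm tall is cut through the front wall from the floor up, its −x edge 1727 mm from the wall's −x end.


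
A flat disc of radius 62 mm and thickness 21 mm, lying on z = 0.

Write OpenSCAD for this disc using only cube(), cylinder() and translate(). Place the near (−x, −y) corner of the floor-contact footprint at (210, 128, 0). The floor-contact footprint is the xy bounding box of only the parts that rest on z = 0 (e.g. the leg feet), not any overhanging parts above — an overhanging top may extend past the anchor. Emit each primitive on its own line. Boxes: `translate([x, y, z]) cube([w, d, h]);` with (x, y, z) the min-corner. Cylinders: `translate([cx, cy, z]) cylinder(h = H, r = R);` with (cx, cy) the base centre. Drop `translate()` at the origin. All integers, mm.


translate([272, 190, 0]) cylinder(h = 21, r = 62);


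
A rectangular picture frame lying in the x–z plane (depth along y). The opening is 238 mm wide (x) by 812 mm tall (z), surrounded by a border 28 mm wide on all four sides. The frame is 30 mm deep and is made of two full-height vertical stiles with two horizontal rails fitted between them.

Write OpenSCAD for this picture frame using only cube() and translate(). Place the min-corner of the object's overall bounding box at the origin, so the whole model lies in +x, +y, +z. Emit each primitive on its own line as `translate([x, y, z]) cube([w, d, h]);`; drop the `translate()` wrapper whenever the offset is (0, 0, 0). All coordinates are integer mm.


cube([28, 30, 868]);
translate([266, 0, 0]) cube([28, 30, 868]);
translate([28, 0, 0]) cube([238, 30, 28]);
translate([28, 0, 840]) cube([238, 30, 28]);


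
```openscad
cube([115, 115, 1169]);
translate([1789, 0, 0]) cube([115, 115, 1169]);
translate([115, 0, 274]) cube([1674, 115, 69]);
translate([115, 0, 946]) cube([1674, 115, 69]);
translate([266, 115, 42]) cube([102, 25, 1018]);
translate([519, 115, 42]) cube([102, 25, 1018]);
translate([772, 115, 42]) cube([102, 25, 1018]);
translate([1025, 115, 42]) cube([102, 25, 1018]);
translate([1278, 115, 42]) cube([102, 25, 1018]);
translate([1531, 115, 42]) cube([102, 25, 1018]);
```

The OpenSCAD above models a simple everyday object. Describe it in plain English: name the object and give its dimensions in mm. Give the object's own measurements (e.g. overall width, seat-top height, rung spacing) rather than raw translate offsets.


A fence section. Two 115×115 mm posts, 1169 mm tall, stand on the floor with a clear span of 1674 mm between their inner faces. Two horizontal rails of 115×69 mm section span the gap between the posts with their undersides at z = 274 mm and z = 946 mm, flush with the posts' −y face. 6 pickets, each 102 mm wide, 25 mm thick and 1018 mm tall, are fixed to the +y face of the rails with their bottoms at z = 42 mm, spaced across the span with a 151 mm gap after the −x post and between neighbouring pickets, with 156 mm left before the +x post.


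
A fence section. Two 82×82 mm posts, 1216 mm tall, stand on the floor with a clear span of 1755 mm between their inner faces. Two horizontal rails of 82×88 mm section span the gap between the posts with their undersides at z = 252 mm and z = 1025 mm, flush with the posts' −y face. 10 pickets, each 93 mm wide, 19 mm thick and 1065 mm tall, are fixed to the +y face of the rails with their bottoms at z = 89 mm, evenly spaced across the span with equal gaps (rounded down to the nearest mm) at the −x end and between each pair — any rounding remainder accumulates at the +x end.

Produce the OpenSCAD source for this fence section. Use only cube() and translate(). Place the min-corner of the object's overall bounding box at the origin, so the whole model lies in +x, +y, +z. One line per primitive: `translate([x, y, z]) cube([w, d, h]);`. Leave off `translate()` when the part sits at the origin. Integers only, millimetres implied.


cube([82, 82, 1216]);
translate([1837, 0, 0]) cube([82, 82, 1216]);
translate([82, 0, 252]) cube([1755, 82, 88]);
translate([82, 0, 1025]) cube([1755, 82, 88]);
translate([157, 82, 89]) cube([93, 19, 1065]);
translate([325, 82, 89]) cube([93, 19, 1065]);
translate([493, 82, 89]) cube([93, 19, 1065]);
translate([661, 82, 89]) cube([93, 19, 1065]);
translate([829, 82, 89]) cube([93, 19, 1065]);
translate([997, 82, 89]) cube([93, 19, 1065]);
translate([1165, 82, 89]) cube([93, 19, 1065]);
translate([1333, 82, 89]) cube([93, 19, 1065]);
translate([1501, 82, 89]) cube([93, 19, 1065]);
translate([1669, 82, 89]) cube([93, 19, 1065]);


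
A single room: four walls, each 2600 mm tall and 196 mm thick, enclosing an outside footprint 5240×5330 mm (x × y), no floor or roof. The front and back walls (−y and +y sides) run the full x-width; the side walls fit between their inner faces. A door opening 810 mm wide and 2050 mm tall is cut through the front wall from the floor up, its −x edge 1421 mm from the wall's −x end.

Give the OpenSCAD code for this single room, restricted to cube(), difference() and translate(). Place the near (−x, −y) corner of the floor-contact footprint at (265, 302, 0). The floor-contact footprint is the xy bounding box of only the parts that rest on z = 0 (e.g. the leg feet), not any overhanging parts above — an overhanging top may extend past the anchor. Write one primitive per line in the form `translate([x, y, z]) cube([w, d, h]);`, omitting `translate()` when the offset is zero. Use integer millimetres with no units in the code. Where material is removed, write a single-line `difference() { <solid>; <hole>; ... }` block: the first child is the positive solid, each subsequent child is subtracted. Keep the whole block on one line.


difference() { translate([265, 302, 0]) cube([5240, 196, 2600]); translate([1686, 302, 0]) cube([810, 196, 2050]); }
translate([265, 5436, 0]) cube([5240, 196, 2600]);
translate([265, 498, 0]) cube([196, 4938, 2600]);
translate([5309, 498, 0]) cube([196, 4938, 2600]);


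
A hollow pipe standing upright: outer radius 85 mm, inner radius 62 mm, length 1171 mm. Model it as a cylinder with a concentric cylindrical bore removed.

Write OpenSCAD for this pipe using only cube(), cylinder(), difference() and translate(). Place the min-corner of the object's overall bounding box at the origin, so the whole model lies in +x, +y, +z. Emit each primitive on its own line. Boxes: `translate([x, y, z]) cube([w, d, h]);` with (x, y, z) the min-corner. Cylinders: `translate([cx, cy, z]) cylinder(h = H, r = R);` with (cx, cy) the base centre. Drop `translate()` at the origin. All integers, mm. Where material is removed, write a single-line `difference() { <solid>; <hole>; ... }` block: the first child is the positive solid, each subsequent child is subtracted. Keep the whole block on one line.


difference() { translate([85, 85, 0]) cylinder(h = 1171, r = 85); translate([85, 85, 0]) cylinder(h = 1171, r = 62); }


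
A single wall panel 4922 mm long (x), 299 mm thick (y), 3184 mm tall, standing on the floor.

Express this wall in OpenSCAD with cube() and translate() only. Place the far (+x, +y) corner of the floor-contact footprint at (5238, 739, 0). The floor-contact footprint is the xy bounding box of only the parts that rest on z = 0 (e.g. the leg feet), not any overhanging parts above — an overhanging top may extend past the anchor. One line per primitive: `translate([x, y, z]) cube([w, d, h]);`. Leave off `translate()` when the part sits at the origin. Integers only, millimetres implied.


translate([316, 440, 0]) cube([4922, 299, 3184]);


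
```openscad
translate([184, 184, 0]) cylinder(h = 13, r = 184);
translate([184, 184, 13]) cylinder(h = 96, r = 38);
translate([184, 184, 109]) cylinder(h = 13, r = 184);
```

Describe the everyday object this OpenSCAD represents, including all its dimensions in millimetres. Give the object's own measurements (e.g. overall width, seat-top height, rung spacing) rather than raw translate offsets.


A spool: two coaxial disc flanges of radius 184 mm and thickness 13 mm, joined by a core cylinder of radius 38 mm and height 96 mm. The lower flange rests on z = 0 and the three cylinders share a vertical axis.


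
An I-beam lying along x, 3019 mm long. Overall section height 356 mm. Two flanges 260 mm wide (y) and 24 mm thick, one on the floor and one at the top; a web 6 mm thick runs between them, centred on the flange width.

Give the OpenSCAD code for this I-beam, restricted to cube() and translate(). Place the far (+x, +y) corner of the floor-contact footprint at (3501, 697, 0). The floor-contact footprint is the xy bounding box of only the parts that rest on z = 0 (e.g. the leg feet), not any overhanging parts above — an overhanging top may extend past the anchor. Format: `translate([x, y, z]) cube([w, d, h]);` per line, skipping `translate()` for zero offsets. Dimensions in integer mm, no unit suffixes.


translate([482, 437, 0]) cube([3019, 260, 24]);
translate([482, 564, 24]) cube([3019, 6, 308]);
translate([482, 437, 332]) cube([3019, 260, 24]);


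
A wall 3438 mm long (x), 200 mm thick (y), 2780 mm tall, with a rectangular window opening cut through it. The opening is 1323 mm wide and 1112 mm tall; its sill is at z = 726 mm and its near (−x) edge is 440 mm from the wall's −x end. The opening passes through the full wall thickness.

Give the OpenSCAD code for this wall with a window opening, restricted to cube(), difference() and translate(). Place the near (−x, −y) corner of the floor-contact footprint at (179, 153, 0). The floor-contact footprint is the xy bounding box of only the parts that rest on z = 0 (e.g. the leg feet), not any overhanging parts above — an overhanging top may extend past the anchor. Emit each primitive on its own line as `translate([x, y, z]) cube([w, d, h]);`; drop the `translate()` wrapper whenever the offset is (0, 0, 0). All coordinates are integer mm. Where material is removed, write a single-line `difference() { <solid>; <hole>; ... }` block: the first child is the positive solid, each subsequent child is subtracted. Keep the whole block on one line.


difference() { translate([179, 153, 0]) cube([3438, 200, 2780]); translate([619, 153, 726]) cube([1323, 200, 1112]); }


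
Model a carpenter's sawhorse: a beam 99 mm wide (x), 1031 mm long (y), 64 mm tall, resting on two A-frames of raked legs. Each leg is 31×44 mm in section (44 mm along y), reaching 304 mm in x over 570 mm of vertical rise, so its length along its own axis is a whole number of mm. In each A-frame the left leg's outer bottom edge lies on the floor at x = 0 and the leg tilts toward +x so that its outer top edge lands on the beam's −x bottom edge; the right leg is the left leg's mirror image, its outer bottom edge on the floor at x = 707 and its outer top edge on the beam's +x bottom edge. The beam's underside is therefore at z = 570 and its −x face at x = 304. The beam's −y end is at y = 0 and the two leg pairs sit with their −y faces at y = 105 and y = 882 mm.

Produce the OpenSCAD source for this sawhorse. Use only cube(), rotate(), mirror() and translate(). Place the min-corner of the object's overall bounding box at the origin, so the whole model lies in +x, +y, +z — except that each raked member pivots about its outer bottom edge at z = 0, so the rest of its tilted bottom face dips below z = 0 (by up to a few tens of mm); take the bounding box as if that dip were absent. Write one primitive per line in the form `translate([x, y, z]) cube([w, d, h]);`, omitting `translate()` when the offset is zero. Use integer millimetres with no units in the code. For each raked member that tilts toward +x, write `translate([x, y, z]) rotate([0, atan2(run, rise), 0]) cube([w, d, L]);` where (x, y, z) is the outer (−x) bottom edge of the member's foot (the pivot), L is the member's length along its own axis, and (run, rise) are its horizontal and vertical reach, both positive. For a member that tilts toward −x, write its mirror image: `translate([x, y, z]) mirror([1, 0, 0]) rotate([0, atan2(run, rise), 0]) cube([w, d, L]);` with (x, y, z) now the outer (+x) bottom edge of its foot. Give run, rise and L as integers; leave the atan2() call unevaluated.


translate([304, 0, 570]) cube([99, 1031, 64]);
translate([0, 105, 0]) rotate([0, atan2(304, 570), 0]) cube([31, 44, 646]);
translate([707, 105, 0]) mirror([1, 0, 0]) rotate([0, atan2(304, 570), 0]) cube([31, 44, 646]);
translate([0, 882, 0]) rotate([0, atan2(304, 570), 0]) cube([31, 44, 646]);
translate([707, 882, 0]) mirror([1, 0, 0]) rotate([0, atan2(304, 570), 0]) cube([31, 44, 646]);


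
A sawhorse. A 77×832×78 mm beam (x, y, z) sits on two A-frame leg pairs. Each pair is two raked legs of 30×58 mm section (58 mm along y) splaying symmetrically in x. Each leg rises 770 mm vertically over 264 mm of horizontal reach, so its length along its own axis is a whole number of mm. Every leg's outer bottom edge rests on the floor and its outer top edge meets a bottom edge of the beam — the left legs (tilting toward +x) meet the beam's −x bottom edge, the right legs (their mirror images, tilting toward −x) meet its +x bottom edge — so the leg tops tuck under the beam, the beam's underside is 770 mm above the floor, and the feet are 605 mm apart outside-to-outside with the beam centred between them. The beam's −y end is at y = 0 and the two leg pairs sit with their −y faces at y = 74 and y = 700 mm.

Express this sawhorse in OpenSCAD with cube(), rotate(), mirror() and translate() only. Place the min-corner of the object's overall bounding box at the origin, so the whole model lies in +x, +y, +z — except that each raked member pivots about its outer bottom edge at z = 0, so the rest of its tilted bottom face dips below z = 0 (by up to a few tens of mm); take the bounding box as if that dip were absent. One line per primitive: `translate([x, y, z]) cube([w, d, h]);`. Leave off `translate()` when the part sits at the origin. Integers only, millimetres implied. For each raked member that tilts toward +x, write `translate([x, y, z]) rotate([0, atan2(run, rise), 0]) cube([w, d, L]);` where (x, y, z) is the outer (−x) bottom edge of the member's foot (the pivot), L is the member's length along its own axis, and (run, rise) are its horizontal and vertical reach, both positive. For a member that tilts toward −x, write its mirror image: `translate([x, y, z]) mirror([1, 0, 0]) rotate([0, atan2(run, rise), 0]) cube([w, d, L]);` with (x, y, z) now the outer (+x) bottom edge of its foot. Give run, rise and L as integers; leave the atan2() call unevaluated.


// leg length = √(264² + 770²) = 814
// right-leg outer foot x = 2·264 + 77 = 605
// beam min-corner = (264, 0, 770)
translate([264, 0, 770]) cube([77, 832, 78]);
translate([0, 74, 0]) rotate([0, atan2(264, 770), 0]) cube([30, 58, 814]);
translate([605, 74, 0]) mirror([1, 0, 0]) rotate([0, atan2(264, 770), 0]) cube([30, 58, 814]);
translate([0, 700, 0]) rotate([0, atan2(264, 770), 0]) cube([30, 58, 814]);
translate([605, 700, 0]) mirror([1, 0, 0]) rotate([0, atan2(264, 770), 0]) cube([30, 58, 814]);


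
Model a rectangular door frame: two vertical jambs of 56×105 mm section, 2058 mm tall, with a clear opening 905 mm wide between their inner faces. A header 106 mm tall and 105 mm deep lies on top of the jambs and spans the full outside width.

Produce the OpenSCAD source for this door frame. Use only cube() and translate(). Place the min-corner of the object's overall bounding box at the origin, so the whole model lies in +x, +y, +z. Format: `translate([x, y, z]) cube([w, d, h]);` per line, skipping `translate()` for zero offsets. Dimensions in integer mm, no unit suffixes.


cube([56, 105, 2058]);
translate([961, 0, 0]) cube([56, 105, 2058]);
translate([0, 0, 2058]) cube([1017, 105, 106]);


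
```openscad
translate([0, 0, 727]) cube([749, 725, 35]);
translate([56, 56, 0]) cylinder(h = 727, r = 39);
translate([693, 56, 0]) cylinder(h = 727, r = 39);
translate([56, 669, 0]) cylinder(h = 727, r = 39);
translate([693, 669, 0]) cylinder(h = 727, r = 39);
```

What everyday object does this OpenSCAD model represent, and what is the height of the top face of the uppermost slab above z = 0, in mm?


A table. The table height is 762 mm.

A 749×725×35 slab sits at z = 727 on four Ø78 mm round legs — a table. The top surface is at 727 + 35 = 762 mm.


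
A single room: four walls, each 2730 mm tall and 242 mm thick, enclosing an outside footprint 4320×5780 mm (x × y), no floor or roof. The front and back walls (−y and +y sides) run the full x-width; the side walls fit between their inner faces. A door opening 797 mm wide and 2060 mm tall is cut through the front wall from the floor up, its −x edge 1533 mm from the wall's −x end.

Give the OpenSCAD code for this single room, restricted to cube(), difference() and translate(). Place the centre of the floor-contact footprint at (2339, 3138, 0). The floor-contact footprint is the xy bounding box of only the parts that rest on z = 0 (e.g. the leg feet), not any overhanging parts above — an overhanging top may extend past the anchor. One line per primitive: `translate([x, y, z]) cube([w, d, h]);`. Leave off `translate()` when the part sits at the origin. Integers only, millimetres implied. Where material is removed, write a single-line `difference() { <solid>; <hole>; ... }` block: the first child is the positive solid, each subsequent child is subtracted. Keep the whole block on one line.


difference() { translate([179, 248, 0]) cube([4320, 242, 2730]); translate([1712, 248, 0]) cube([797, 242, 2060]); }
translate([179, 5786, 0]) cube([4320, 242, 2730]);
translate([179, 490, 0]) cube([242, 5296, 2730]);
translate([4257, 490, 0]) cube([242, 5296, 2730]);


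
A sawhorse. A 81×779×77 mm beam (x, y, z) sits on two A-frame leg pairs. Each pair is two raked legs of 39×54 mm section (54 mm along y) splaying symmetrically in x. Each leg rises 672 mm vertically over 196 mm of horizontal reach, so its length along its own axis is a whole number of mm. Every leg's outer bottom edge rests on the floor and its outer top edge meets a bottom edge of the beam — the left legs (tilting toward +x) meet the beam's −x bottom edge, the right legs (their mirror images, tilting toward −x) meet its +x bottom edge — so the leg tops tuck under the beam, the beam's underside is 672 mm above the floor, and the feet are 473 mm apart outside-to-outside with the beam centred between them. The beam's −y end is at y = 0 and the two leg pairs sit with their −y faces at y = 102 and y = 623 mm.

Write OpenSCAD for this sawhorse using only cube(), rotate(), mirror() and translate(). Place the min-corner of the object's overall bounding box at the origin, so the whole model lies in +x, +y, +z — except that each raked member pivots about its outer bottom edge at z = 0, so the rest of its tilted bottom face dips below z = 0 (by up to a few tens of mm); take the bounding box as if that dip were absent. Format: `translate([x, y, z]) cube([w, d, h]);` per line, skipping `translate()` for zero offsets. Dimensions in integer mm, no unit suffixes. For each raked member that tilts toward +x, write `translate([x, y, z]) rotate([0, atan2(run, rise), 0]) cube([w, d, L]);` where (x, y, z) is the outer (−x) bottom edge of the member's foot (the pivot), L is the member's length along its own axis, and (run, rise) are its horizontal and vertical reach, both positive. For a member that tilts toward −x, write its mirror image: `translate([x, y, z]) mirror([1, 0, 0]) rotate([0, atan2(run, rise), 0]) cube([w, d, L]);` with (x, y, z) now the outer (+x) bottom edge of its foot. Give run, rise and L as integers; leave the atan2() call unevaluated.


translate([196, 0, 672]) cube([81, 779, 77]);
translate([0, 102, 0]) rotate([0, atan2(196, 672), 0]) cube([39, 54, 700]);
translate([473, 102, 0]) mirror([1, 0, 0]) rotate([0, atan2(196, 672), 0]) cube([39, 54, 700]);
translate([0, 623, 0]) rotate([0, atan2(196, 672), 0]) cube([39, 54, 700]);
translate([473, 623, 0]) mirror([1, 0, 0]) rotate([0, atan2(196, 672), 0]) cube([39, 54, 700]);
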